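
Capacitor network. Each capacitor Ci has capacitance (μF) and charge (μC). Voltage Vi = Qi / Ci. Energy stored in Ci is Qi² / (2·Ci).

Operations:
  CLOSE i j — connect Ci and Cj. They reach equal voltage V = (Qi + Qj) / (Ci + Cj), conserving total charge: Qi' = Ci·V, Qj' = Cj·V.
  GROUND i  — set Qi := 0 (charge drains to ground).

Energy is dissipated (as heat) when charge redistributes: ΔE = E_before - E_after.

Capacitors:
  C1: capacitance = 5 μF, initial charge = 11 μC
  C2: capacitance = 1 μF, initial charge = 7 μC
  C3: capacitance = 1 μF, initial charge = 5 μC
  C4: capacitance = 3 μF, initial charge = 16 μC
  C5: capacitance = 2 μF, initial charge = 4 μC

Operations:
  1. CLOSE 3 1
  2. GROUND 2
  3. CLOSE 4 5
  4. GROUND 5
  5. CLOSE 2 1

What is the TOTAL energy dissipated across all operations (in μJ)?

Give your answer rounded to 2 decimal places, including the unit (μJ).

Answer: 53.40 μJ

Derivation:
Initial: C1(5μF, Q=11μC, V=2.20V), C2(1μF, Q=7μC, V=7.00V), C3(1μF, Q=5μC, V=5.00V), C4(3μF, Q=16μC, V=5.33V), C5(2μF, Q=4μC, V=2.00V)
Op 1: CLOSE 3-1: Q_total=16.00, C_total=6.00, V=2.67; Q3=2.67, Q1=13.33; dissipated=3.267
Op 2: GROUND 2: Q2=0; energy lost=24.500
Op 3: CLOSE 4-5: Q_total=20.00, C_total=5.00, V=4.00; Q4=12.00, Q5=8.00; dissipated=6.667
Op 4: GROUND 5: Q5=0; energy lost=16.000
Op 5: CLOSE 2-1: Q_total=13.33, C_total=6.00, V=2.22; Q2=2.22, Q1=11.11; dissipated=2.963
Total dissipated: 53.396 μJ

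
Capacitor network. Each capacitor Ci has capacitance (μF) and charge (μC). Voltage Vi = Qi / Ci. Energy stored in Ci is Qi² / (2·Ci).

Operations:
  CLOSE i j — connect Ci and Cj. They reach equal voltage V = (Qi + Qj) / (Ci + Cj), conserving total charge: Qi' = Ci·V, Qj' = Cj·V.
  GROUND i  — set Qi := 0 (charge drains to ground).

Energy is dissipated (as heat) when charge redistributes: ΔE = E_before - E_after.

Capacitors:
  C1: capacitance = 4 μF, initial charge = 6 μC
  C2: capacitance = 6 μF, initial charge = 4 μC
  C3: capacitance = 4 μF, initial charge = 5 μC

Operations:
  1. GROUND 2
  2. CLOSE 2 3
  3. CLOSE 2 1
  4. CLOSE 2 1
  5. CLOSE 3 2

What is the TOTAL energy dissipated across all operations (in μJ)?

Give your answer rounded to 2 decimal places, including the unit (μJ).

Answer: 4.60 μJ

Derivation:
Initial: C1(4μF, Q=6μC, V=1.50V), C2(6μF, Q=4μC, V=0.67V), C3(4μF, Q=5μC, V=1.25V)
Op 1: GROUND 2: Q2=0; energy lost=1.333
Op 2: CLOSE 2-3: Q_total=5.00, C_total=10.00, V=0.50; Q2=3.00, Q3=2.00; dissipated=1.875
Op 3: CLOSE 2-1: Q_total=9.00, C_total=10.00, V=0.90; Q2=5.40, Q1=3.60; dissipated=1.200
Op 4: CLOSE 2-1: Q_total=9.00, C_total=10.00, V=0.90; Q2=5.40, Q1=3.60; dissipated=0.000
Op 5: CLOSE 3-2: Q_total=7.40, C_total=10.00, V=0.74; Q3=2.96, Q2=4.44; dissipated=0.192
Total dissipated: 4.600 μJ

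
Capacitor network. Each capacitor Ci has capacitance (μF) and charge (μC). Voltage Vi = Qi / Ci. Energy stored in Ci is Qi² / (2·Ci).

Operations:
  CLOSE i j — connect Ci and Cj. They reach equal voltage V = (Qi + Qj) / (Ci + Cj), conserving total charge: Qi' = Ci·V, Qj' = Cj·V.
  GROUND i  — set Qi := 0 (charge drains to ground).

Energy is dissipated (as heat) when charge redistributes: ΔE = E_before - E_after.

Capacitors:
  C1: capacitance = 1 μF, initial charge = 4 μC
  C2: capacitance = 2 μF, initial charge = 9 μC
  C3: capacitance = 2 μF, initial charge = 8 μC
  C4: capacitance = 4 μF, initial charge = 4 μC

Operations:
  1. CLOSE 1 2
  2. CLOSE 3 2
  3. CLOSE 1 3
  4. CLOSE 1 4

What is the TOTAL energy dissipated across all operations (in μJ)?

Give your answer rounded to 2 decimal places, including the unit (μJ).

Initial: C1(1μF, Q=4μC, V=4.00V), C2(2μF, Q=9μC, V=4.50V), C3(2μF, Q=8μC, V=4.00V), C4(4μF, Q=4μC, V=1.00V)
Op 1: CLOSE 1-2: Q_total=13.00, C_total=3.00, V=4.33; Q1=4.33, Q2=8.67; dissipated=0.083
Op 2: CLOSE 3-2: Q_total=16.67, C_total=4.00, V=4.17; Q3=8.33, Q2=8.33; dissipated=0.056
Op 3: CLOSE 1-3: Q_total=12.67, C_total=3.00, V=4.22; Q1=4.22, Q3=8.44; dissipated=0.009
Op 4: CLOSE 1-4: Q_total=8.22, C_total=5.00, V=1.64; Q1=1.64, Q4=6.58; dissipated=4.153
Total dissipated: 4.301 μJ

Answer: 4.30 μJ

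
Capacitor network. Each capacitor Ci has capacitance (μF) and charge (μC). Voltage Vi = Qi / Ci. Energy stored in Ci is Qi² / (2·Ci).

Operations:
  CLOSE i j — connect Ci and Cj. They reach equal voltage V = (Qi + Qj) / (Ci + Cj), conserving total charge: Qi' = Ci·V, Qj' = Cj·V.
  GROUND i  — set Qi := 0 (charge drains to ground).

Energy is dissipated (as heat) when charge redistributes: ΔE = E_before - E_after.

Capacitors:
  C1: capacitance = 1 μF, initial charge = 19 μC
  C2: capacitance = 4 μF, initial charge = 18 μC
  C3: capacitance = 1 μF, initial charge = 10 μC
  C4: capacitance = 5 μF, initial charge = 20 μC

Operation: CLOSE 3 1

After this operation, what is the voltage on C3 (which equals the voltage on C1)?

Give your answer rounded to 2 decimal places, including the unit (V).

Answer: 14.50 V

Derivation:
Initial: C1(1μF, Q=19μC, V=19.00V), C2(4μF, Q=18μC, V=4.50V), C3(1μF, Q=10μC, V=10.00V), C4(5μF, Q=20μC, V=4.00V)
Op 1: CLOSE 3-1: Q_total=29.00, C_total=2.00, V=14.50; Q3=14.50, Q1=14.50; dissipated=20.250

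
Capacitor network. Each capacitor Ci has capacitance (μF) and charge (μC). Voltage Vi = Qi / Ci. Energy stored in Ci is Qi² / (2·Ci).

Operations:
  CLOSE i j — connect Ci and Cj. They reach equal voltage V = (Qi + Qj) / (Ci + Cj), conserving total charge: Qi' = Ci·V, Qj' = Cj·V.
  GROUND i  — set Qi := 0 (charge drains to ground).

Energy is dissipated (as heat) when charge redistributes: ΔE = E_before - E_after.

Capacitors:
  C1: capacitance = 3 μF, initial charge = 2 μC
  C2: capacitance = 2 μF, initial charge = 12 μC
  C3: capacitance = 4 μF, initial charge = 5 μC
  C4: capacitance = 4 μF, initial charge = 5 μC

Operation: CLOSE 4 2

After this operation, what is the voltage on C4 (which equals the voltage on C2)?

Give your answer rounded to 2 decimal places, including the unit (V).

Answer: 2.83 V

Derivation:
Initial: C1(3μF, Q=2μC, V=0.67V), C2(2μF, Q=12μC, V=6.00V), C3(4μF, Q=5μC, V=1.25V), C4(4μF, Q=5μC, V=1.25V)
Op 1: CLOSE 4-2: Q_total=17.00, C_total=6.00, V=2.83; Q4=11.33, Q2=5.67; dissipated=15.042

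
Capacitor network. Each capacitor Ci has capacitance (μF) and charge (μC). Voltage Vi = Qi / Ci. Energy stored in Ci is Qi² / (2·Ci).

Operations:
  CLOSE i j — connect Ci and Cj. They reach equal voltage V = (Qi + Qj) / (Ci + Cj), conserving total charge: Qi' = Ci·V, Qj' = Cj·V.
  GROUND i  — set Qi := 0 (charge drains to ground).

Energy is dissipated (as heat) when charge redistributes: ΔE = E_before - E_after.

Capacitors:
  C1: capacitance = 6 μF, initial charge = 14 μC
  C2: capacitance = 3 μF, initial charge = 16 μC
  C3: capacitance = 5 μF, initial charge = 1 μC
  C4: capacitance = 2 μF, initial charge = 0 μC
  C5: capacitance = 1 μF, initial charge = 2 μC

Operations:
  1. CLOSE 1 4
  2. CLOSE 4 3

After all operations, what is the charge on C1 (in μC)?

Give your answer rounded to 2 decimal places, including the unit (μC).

Answer: 10.50 μC

Derivation:
Initial: C1(6μF, Q=14μC, V=2.33V), C2(3μF, Q=16μC, V=5.33V), C3(5μF, Q=1μC, V=0.20V), C4(2μF, Q=0μC, V=0.00V), C5(1μF, Q=2μC, V=2.00V)
Op 1: CLOSE 1-4: Q_total=14.00, C_total=8.00, V=1.75; Q1=10.50, Q4=3.50; dissipated=4.083
Op 2: CLOSE 4-3: Q_total=4.50, C_total=7.00, V=0.64; Q4=1.29, Q3=3.21; dissipated=1.716
Final charges: Q1=10.50, Q2=16.00, Q3=3.21, Q4=1.29, Q5=2.00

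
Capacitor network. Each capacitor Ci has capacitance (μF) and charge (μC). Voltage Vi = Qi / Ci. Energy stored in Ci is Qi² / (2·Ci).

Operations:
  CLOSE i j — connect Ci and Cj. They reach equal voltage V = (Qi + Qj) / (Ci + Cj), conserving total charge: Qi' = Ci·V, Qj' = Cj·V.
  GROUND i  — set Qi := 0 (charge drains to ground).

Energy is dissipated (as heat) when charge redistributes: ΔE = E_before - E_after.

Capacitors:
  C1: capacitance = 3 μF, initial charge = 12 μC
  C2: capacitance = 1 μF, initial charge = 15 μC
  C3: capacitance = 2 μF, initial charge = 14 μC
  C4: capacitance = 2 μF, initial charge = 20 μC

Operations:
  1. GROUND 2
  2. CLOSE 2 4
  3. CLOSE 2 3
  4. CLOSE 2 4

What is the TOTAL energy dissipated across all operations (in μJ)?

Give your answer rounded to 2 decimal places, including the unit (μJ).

Answer: 145.89 μJ

Derivation:
Initial: C1(3μF, Q=12μC, V=4.00V), C2(1μF, Q=15μC, V=15.00V), C3(2μF, Q=14μC, V=7.00V), C4(2μF, Q=20μC, V=10.00V)
Op 1: GROUND 2: Q2=0; energy lost=112.500
Op 2: CLOSE 2-4: Q_total=20.00, C_total=3.00, V=6.67; Q2=6.67, Q4=13.33; dissipated=33.333
Op 3: CLOSE 2-3: Q_total=20.67, C_total=3.00, V=6.89; Q2=6.89, Q3=13.78; dissipated=0.037
Op 4: CLOSE 2-4: Q_total=20.22, C_total=3.00, V=6.74; Q2=6.74, Q4=13.48; dissipated=0.016
Total dissipated: 145.887 μJ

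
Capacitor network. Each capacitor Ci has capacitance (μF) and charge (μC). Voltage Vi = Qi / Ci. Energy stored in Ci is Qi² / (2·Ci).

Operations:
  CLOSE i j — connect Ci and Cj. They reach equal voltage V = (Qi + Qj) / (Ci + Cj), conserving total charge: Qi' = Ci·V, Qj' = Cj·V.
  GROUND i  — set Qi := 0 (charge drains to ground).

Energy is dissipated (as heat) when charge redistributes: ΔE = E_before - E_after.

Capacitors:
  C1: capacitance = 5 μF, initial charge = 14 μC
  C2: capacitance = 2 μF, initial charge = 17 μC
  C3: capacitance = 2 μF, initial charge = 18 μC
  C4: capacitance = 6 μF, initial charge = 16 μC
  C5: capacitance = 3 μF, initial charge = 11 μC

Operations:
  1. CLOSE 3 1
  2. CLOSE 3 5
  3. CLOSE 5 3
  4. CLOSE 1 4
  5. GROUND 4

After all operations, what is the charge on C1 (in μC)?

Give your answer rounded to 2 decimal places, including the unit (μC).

Answer: 17.66 μC

Derivation:
Initial: C1(5μF, Q=14μC, V=2.80V), C2(2μF, Q=17μC, V=8.50V), C3(2μF, Q=18μC, V=9.00V), C4(6μF, Q=16μC, V=2.67V), C5(3μF, Q=11μC, V=3.67V)
Op 1: CLOSE 3-1: Q_total=32.00, C_total=7.00, V=4.57; Q3=9.14, Q1=22.86; dissipated=27.457
Op 2: CLOSE 3-5: Q_total=20.14, C_total=5.00, V=4.03; Q3=8.06, Q5=12.09; dissipated=0.491
Op 3: CLOSE 5-3: Q_total=20.14, C_total=5.00, V=4.03; Q5=12.09, Q3=8.06; dissipated=0.000
Op 4: CLOSE 1-4: Q_total=38.86, C_total=11.00, V=3.53; Q1=17.66, Q4=21.19; dissipated=4.947
Op 5: GROUND 4: Q4=0; energy lost=37.435
Final charges: Q1=17.66, Q2=17.00, Q3=8.06, Q4=0.00, Q5=12.09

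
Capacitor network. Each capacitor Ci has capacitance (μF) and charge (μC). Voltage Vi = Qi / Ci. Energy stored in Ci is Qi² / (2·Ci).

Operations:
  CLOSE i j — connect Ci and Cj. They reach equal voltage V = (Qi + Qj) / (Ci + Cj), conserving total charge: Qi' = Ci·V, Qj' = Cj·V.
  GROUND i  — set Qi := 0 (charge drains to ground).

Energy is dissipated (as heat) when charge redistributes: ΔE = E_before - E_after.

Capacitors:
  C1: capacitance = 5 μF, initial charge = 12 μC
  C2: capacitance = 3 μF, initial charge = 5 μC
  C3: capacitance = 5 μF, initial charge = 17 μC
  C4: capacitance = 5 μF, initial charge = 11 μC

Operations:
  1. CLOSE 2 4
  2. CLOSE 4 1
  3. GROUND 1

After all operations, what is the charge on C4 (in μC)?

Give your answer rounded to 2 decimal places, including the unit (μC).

Answer: 11.00 μC

Derivation:
Initial: C1(5μF, Q=12μC, V=2.40V), C2(3μF, Q=5μC, V=1.67V), C3(5μF, Q=17μC, V=3.40V), C4(5μF, Q=11μC, V=2.20V)
Op 1: CLOSE 2-4: Q_total=16.00, C_total=8.00, V=2.00; Q2=6.00, Q4=10.00; dissipated=0.267
Op 2: CLOSE 4-1: Q_total=22.00, C_total=10.00, V=2.20; Q4=11.00, Q1=11.00; dissipated=0.200
Op 3: GROUND 1: Q1=0; energy lost=12.100
Final charges: Q1=0.00, Q2=6.00, Q3=17.00, Q4=11.00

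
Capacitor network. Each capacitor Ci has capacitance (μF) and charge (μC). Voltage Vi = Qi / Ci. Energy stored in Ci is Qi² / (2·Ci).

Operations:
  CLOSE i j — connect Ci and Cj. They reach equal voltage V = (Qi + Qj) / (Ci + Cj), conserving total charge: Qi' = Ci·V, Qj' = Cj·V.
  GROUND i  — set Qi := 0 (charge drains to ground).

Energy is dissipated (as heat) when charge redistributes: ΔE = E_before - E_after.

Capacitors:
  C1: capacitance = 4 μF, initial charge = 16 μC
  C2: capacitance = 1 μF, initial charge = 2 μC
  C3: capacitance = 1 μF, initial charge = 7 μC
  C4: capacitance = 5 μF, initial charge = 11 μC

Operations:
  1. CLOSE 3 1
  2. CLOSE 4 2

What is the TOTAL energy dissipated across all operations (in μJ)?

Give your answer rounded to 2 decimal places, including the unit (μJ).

Initial: C1(4μF, Q=16μC, V=4.00V), C2(1μF, Q=2μC, V=2.00V), C3(1μF, Q=7μC, V=7.00V), C4(5μF, Q=11μC, V=2.20V)
Op 1: CLOSE 3-1: Q_total=23.00, C_total=5.00, V=4.60; Q3=4.60, Q1=18.40; dissipated=3.600
Op 2: CLOSE 4-2: Q_total=13.00, C_total=6.00, V=2.17; Q4=10.83, Q2=2.17; dissipated=0.017
Total dissipated: 3.617 μJ

Answer: 3.62 μJ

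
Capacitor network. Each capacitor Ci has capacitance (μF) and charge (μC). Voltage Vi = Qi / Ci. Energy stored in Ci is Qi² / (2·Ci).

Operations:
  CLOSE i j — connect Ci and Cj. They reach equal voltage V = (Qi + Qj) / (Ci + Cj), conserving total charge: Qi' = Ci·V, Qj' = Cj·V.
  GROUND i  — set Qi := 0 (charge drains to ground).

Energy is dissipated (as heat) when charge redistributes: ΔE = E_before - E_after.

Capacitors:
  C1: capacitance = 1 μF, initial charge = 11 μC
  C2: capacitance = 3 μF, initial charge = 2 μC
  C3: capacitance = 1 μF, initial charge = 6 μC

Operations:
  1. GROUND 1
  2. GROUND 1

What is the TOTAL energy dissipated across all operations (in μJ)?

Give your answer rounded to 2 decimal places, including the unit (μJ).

Answer: 60.50 μJ

Derivation:
Initial: C1(1μF, Q=11μC, V=11.00V), C2(3μF, Q=2μC, V=0.67V), C3(1μF, Q=6μC, V=6.00V)
Op 1: GROUND 1: Q1=0; energy lost=60.500
Op 2: GROUND 1: Q1=0; energy lost=0.000
Total dissipated: 60.500 μJ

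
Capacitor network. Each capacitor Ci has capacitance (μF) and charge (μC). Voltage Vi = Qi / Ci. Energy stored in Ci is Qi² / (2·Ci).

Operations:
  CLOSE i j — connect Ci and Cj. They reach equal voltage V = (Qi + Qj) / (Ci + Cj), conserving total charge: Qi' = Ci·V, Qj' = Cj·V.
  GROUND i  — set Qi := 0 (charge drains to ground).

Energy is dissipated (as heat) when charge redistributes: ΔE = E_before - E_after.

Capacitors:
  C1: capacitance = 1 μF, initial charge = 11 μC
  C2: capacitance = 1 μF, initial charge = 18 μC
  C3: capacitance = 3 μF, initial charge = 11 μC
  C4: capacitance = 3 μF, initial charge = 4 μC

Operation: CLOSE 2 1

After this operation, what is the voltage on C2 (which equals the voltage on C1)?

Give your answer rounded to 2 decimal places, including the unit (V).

Initial: C1(1μF, Q=11μC, V=11.00V), C2(1μF, Q=18μC, V=18.00V), C3(3μF, Q=11μC, V=3.67V), C4(3μF, Q=4μC, V=1.33V)
Op 1: CLOSE 2-1: Q_total=29.00, C_total=2.00, V=14.50; Q2=14.50, Q1=14.50; dissipated=12.250

Answer: 14.50 V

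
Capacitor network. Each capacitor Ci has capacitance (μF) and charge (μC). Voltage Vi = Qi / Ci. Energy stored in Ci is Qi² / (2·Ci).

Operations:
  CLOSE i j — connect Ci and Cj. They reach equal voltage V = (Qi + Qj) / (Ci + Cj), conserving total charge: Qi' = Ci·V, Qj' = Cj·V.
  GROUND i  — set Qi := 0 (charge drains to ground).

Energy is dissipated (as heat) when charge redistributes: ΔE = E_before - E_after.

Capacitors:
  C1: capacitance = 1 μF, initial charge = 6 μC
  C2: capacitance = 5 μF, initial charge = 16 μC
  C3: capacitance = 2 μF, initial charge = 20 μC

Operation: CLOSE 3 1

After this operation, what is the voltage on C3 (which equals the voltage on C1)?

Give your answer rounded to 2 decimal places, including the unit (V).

Initial: C1(1μF, Q=6μC, V=6.00V), C2(5μF, Q=16μC, V=3.20V), C3(2μF, Q=20μC, V=10.00V)
Op 1: CLOSE 3-1: Q_total=26.00, C_total=3.00, V=8.67; Q3=17.33, Q1=8.67; dissipated=5.333

Answer: 8.67 V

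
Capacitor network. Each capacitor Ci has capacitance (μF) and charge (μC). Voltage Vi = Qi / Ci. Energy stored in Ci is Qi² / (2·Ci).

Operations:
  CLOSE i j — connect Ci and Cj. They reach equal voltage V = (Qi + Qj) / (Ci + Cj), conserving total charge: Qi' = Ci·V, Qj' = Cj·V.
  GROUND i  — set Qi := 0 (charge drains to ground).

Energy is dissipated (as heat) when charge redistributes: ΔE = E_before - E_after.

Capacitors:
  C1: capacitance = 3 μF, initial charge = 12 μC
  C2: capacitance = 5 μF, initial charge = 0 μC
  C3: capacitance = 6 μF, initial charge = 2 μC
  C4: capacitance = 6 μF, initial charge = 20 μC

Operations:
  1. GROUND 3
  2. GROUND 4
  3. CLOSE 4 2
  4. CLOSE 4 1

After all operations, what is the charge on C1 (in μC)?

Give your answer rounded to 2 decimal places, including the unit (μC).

Initial: C1(3μF, Q=12μC, V=4.00V), C2(5μF, Q=0μC, V=0.00V), C3(6μF, Q=2μC, V=0.33V), C4(6μF, Q=20μC, V=3.33V)
Op 1: GROUND 3: Q3=0; energy lost=0.333
Op 2: GROUND 4: Q4=0; energy lost=33.333
Op 3: CLOSE 4-2: Q_total=0.00, C_total=11.00, V=0.00; Q4=0.00, Q2=0.00; dissipated=0.000
Op 4: CLOSE 4-1: Q_total=12.00, C_total=9.00, V=1.33; Q4=8.00, Q1=4.00; dissipated=16.000
Final charges: Q1=4.00, Q2=0.00, Q3=0.00, Q4=8.00

Answer: 4.00 μC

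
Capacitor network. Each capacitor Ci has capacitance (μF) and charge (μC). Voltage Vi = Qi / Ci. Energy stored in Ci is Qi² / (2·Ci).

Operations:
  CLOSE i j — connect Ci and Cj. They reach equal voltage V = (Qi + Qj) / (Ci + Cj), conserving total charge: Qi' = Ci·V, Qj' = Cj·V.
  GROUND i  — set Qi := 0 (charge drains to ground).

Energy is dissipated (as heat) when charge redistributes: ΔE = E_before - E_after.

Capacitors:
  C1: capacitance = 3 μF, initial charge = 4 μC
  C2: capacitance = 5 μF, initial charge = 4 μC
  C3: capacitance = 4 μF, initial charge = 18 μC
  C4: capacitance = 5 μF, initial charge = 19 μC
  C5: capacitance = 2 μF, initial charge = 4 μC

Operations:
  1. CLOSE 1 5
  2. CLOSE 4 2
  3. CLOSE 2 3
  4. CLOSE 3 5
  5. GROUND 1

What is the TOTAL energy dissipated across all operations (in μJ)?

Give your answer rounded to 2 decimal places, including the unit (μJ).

Answer: 22.61 μJ

Derivation:
Initial: C1(3μF, Q=4μC, V=1.33V), C2(5μF, Q=4μC, V=0.80V), C3(4μF, Q=18μC, V=4.50V), C4(5μF, Q=19μC, V=3.80V), C5(2μF, Q=4μC, V=2.00V)
Op 1: CLOSE 1-5: Q_total=8.00, C_total=5.00, V=1.60; Q1=4.80, Q5=3.20; dissipated=0.267
Op 2: CLOSE 4-2: Q_total=23.00, C_total=10.00, V=2.30; Q4=11.50, Q2=11.50; dissipated=11.250
Op 3: CLOSE 2-3: Q_total=29.50, C_total=9.00, V=3.28; Q2=16.39, Q3=13.11; dissipated=5.378
Op 4: CLOSE 3-5: Q_total=16.31, C_total=6.00, V=2.72; Q3=10.87, Q5=5.44; dissipated=1.877
Op 5: GROUND 1: Q1=0; energy lost=3.840
Total dissipated: 22.611 μJ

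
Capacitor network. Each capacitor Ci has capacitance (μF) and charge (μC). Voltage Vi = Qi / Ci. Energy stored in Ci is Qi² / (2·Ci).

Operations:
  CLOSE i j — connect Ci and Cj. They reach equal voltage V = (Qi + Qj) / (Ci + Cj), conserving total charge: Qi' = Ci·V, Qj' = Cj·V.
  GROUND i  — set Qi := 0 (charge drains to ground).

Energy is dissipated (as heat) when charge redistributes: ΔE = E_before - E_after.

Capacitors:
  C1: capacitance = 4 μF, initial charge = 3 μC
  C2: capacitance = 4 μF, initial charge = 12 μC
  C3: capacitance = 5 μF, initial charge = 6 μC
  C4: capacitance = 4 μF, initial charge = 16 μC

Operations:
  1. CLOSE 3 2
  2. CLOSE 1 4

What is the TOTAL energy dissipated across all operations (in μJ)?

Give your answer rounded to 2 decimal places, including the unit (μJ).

Initial: C1(4μF, Q=3μC, V=0.75V), C2(4μF, Q=12μC, V=3.00V), C3(5μF, Q=6μC, V=1.20V), C4(4μF, Q=16μC, V=4.00V)
Op 1: CLOSE 3-2: Q_total=18.00, C_total=9.00, V=2.00; Q3=10.00, Q2=8.00; dissipated=3.600
Op 2: CLOSE 1-4: Q_total=19.00, C_total=8.00, V=2.38; Q1=9.50, Q4=9.50; dissipated=10.562
Total dissipated: 14.162 μJ

Answer: 14.16 μJ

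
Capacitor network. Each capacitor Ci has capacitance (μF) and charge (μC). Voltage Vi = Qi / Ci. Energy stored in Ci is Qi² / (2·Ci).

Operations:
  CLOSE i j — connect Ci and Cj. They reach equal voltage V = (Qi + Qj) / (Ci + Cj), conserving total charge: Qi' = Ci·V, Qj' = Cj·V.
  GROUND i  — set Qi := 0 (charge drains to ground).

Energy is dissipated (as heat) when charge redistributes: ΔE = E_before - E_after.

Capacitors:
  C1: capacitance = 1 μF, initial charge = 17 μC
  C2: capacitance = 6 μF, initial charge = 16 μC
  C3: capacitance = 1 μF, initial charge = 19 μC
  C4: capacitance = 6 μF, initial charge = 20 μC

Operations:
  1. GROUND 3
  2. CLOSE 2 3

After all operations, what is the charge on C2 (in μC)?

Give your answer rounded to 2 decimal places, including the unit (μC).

Answer: 13.71 μC

Derivation:
Initial: C1(1μF, Q=17μC, V=17.00V), C2(6μF, Q=16μC, V=2.67V), C3(1μF, Q=19μC, V=19.00V), C4(6μF, Q=20μC, V=3.33V)
Op 1: GROUND 3: Q3=0; energy lost=180.500
Op 2: CLOSE 2-3: Q_total=16.00, C_total=7.00, V=2.29; Q2=13.71, Q3=2.29; dissipated=3.048
Final charges: Q1=17.00, Q2=13.71, Q3=2.29, Q4=20.00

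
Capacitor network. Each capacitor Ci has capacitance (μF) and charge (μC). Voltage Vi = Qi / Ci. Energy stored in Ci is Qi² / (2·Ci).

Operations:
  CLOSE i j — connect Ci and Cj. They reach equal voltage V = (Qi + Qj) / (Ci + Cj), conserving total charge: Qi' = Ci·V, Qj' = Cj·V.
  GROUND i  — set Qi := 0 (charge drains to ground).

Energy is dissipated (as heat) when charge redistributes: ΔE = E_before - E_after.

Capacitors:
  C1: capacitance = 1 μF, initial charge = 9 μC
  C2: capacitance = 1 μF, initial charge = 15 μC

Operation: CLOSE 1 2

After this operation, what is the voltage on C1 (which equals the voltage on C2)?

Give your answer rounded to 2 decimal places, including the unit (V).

Initial: C1(1μF, Q=9μC, V=9.00V), C2(1μF, Q=15μC, V=15.00V)
Op 1: CLOSE 1-2: Q_total=24.00, C_total=2.00, V=12.00; Q1=12.00, Q2=12.00; dissipated=9.000

Answer: 12.00 V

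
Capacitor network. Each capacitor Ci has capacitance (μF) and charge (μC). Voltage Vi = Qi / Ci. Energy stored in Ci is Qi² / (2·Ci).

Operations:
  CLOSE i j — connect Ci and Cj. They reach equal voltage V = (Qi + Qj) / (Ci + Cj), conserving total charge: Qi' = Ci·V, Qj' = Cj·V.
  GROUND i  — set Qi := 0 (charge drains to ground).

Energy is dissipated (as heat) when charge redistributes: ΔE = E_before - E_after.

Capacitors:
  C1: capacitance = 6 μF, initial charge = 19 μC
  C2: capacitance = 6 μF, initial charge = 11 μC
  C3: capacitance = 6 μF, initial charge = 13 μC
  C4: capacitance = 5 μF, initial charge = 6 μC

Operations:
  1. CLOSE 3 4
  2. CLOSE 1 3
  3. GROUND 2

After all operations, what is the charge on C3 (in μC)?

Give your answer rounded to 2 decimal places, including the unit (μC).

Answer: 14.68 μC

Derivation:
Initial: C1(6μF, Q=19μC, V=3.17V), C2(6μF, Q=11μC, V=1.83V), C3(6μF, Q=13μC, V=2.17V), C4(5μF, Q=6μC, V=1.20V)
Op 1: CLOSE 3-4: Q_total=19.00, C_total=11.00, V=1.73; Q3=10.36, Q4=8.64; dissipated=1.274
Op 2: CLOSE 1-3: Q_total=29.36, C_total=12.00, V=2.45; Q1=14.68, Q3=14.68; dissipated=3.108
Op 3: GROUND 2: Q2=0; energy lost=10.083
Final charges: Q1=14.68, Q2=0.00, Q3=14.68, Q4=8.64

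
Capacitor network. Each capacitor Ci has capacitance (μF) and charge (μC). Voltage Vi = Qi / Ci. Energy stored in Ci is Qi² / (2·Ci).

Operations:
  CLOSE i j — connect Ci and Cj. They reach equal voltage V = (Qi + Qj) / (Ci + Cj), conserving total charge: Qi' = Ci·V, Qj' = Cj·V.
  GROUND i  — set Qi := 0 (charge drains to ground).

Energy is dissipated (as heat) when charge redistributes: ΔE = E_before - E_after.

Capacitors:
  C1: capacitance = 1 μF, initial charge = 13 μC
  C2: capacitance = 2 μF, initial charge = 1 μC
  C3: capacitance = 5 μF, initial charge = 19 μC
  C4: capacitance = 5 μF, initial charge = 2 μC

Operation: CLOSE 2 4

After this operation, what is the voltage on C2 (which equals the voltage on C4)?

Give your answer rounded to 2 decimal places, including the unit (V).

Answer: 0.43 V

Derivation:
Initial: C1(1μF, Q=13μC, V=13.00V), C2(2μF, Q=1μC, V=0.50V), C3(5μF, Q=19μC, V=3.80V), C4(5μF, Q=2μC, V=0.40V)
Op 1: CLOSE 2-4: Q_total=3.00, C_total=7.00, V=0.43; Q2=0.86, Q4=2.14; dissipated=0.007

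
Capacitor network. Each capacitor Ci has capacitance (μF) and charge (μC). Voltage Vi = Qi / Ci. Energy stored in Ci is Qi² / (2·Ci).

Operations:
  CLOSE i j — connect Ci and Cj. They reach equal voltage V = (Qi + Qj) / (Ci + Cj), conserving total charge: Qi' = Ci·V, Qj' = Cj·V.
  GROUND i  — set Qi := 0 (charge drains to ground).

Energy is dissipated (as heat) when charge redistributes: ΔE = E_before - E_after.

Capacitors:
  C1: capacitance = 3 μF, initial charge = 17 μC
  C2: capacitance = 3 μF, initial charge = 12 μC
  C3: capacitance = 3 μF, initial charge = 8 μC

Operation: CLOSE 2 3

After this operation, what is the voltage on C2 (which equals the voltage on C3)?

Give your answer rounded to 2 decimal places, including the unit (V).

Answer: 3.33 V

Derivation:
Initial: C1(3μF, Q=17μC, V=5.67V), C2(3μF, Q=12μC, V=4.00V), C3(3μF, Q=8μC, V=2.67V)
Op 1: CLOSE 2-3: Q_total=20.00, C_total=6.00, V=3.33; Q2=10.00, Q3=10.00; dissipated=1.333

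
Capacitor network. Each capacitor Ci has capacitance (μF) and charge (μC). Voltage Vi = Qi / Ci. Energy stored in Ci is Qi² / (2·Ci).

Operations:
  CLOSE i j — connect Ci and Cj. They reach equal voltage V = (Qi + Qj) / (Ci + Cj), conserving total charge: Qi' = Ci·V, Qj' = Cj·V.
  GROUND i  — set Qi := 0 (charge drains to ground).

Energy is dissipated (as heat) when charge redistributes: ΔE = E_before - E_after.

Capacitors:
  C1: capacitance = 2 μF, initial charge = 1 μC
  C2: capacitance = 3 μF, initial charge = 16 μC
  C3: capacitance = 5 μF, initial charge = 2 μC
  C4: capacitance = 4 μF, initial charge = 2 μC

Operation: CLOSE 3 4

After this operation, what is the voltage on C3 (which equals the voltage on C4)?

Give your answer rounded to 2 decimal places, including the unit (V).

Answer: 0.44 V

Derivation:
Initial: C1(2μF, Q=1μC, V=0.50V), C2(3μF, Q=16μC, V=5.33V), C3(5μF, Q=2μC, V=0.40V), C4(4μF, Q=2μC, V=0.50V)
Op 1: CLOSE 3-4: Q_total=4.00, C_total=9.00, V=0.44; Q3=2.22, Q4=1.78; dissipated=0.011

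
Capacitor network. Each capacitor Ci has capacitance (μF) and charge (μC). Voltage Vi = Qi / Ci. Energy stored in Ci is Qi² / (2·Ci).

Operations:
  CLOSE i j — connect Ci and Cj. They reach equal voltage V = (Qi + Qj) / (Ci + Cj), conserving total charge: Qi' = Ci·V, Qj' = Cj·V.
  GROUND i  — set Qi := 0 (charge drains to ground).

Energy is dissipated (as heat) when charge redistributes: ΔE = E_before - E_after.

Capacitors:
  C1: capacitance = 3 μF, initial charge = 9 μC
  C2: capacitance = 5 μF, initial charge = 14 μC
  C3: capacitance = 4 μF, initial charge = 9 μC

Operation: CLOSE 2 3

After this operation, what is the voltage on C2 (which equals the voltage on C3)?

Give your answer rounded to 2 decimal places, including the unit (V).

Answer: 2.56 V

Derivation:
Initial: C1(3μF, Q=9μC, V=3.00V), C2(5μF, Q=14μC, V=2.80V), C3(4μF, Q=9μC, V=2.25V)
Op 1: CLOSE 2-3: Q_total=23.00, C_total=9.00, V=2.56; Q2=12.78, Q3=10.22; dissipated=0.336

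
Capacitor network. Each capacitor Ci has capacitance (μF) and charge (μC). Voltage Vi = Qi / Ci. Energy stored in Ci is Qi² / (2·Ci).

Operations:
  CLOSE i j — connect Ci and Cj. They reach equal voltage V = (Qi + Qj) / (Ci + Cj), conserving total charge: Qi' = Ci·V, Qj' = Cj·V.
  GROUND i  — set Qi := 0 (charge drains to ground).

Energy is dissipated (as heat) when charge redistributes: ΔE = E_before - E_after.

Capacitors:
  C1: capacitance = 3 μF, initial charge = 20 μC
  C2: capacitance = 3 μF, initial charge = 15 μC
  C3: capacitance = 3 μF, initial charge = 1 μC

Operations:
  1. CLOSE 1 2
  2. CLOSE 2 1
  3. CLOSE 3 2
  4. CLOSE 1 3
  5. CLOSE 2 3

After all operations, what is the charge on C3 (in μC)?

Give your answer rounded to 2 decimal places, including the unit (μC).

Initial: C1(3μF, Q=20μC, V=6.67V), C2(3μF, Q=15μC, V=5.00V), C3(3μF, Q=1μC, V=0.33V)
Op 1: CLOSE 1-2: Q_total=35.00, C_total=6.00, V=5.83; Q1=17.50, Q2=17.50; dissipated=2.083
Op 2: CLOSE 2-1: Q_total=35.00, C_total=6.00, V=5.83; Q2=17.50, Q1=17.50; dissipated=0.000
Op 3: CLOSE 3-2: Q_total=18.50, C_total=6.00, V=3.08; Q3=9.25, Q2=9.25; dissipated=22.688
Op 4: CLOSE 1-3: Q_total=26.75, C_total=6.00, V=4.46; Q1=13.38, Q3=13.38; dissipated=5.672
Op 5: CLOSE 2-3: Q_total=22.62, C_total=6.00, V=3.77; Q2=11.31, Q3=11.31; dissipated=1.418
Final charges: Q1=13.38, Q2=11.31, Q3=11.31

Answer: 11.31 μC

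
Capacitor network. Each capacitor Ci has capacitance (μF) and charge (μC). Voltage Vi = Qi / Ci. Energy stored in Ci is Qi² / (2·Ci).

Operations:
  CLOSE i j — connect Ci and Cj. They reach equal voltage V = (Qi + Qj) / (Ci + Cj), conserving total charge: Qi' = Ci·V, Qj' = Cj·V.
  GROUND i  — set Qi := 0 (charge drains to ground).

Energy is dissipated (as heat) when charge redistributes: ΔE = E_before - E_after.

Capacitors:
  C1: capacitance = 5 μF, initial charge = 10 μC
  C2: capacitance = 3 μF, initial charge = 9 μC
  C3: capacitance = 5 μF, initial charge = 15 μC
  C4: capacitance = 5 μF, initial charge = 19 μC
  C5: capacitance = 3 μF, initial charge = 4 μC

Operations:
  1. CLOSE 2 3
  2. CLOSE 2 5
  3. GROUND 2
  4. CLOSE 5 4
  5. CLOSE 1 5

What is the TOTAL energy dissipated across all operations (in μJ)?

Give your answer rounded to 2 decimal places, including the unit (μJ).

Answer: 12.95 μJ

Derivation:
Initial: C1(5μF, Q=10μC, V=2.00V), C2(3μF, Q=9μC, V=3.00V), C3(5μF, Q=15μC, V=3.00V), C4(5μF, Q=19μC, V=3.80V), C5(3μF, Q=4μC, V=1.33V)
Op 1: CLOSE 2-3: Q_total=24.00, C_total=8.00, V=3.00; Q2=9.00, Q3=15.00; dissipated=0.000
Op 2: CLOSE 2-5: Q_total=13.00, C_total=6.00, V=2.17; Q2=6.50, Q5=6.50; dissipated=2.083
Op 3: GROUND 2: Q2=0; energy lost=7.042
Op 4: CLOSE 5-4: Q_total=25.50, C_total=8.00, V=3.19; Q5=9.56, Q4=15.94; dissipated=2.501
Op 5: CLOSE 1-5: Q_total=19.56, C_total=8.00, V=2.45; Q1=12.23, Q5=7.34; dissipated=1.322
Total dissipated: 12.948 μJ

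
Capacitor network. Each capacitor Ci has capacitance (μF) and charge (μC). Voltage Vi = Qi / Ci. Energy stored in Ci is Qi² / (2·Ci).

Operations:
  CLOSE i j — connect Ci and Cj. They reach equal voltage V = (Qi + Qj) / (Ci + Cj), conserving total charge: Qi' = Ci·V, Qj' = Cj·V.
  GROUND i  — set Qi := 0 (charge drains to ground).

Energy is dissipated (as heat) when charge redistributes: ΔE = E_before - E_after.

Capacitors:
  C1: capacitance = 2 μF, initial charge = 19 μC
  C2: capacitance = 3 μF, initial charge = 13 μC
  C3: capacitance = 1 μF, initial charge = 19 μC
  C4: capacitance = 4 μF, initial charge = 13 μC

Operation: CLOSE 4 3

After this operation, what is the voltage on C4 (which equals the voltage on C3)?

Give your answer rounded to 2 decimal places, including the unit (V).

Initial: C1(2μF, Q=19μC, V=9.50V), C2(3μF, Q=13μC, V=4.33V), C3(1μF, Q=19μC, V=19.00V), C4(4μF, Q=13μC, V=3.25V)
Op 1: CLOSE 4-3: Q_total=32.00, C_total=5.00, V=6.40; Q4=25.60, Q3=6.40; dissipated=99.225

Answer: 6.40 V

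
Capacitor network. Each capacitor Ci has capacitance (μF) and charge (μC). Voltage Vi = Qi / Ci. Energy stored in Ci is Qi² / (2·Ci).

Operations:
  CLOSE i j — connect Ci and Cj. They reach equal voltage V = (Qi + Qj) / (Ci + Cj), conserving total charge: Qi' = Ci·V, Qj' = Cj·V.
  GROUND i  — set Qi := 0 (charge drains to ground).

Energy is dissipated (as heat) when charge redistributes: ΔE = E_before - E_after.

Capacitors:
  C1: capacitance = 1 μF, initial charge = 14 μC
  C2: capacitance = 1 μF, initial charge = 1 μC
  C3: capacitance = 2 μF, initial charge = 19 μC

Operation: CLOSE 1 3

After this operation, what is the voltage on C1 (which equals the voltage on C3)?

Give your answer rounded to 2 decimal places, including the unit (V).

Answer: 11.00 V

Derivation:
Initial: C1(1μF, Q=14μC, V=14.00V), C2(1μF, Q=1μC, V=1.00V), C3(2μF, Q=19μC, V=9.50V)
Op 1: CLOSE 1-3: Q_total=33.00, C_total=3.00, V=11.00; Q1=11.00, Q3=22.00; dissipated=6.750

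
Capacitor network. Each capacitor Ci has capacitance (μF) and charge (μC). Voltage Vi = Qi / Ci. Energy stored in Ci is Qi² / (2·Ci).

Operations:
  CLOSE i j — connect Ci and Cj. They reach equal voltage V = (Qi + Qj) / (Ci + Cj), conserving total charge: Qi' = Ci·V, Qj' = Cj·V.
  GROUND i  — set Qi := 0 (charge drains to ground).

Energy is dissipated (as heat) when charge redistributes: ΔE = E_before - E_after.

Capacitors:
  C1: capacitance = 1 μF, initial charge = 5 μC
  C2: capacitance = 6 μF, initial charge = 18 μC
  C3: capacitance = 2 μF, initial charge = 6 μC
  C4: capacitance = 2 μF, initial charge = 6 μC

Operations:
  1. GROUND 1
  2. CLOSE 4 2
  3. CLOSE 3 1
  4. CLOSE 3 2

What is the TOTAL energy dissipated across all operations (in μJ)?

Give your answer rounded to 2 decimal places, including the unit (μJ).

Initial: C1(1μF, Q=5μC, V=5.00V), C2(6μF, Q=18μC, V=3.00V), C3(2μF, Q=6μC, V=3.00V), C4(2μF, Q=6μC, V=3.00V)
Op 1: GROUND 1: Q1=0; energy lost=12.500
Op 2: CLOSE 4-2: Q_total=24.00, C_total=8.00, V=3.00; Q4=6.00, Q2=18.00; dissipated=0.000
Op 3: CLOSE 3-1: Q_total=6.00, C_total=3.00, V=2.00; Q3=4.00, Q1=2.00; dissipated=3.000
Op 4: CLOSE 3-2: Q_total=22.00, C_total=8.00, V=2.75; Q3=5.50, Q2=16.50; dissipated=0.750
Total dissipated: 16.250 μJ

Answer: 16.25 μJ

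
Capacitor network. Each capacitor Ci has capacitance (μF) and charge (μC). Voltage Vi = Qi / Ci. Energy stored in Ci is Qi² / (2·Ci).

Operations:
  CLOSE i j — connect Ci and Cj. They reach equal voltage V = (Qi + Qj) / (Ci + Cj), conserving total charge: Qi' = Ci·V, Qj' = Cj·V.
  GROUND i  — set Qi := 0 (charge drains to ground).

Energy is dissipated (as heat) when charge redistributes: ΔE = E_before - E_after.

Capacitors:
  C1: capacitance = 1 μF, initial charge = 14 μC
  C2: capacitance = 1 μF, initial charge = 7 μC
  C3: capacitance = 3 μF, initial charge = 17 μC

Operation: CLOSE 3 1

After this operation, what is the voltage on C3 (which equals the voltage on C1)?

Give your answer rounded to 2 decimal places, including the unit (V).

Initial: C1(1μF, Q=14μC, V=14.00V), C2(1μF, Q=7μC, V=7.00V), C3(3μF, Q=17μC, V=5.67V)
Op 1: CLOSE 3-1: Q_total=31.00, C_total=4.00, V=7.75; Q3=23.25, Q1=7.75; dissipated=26.042

Answer: 7.75 V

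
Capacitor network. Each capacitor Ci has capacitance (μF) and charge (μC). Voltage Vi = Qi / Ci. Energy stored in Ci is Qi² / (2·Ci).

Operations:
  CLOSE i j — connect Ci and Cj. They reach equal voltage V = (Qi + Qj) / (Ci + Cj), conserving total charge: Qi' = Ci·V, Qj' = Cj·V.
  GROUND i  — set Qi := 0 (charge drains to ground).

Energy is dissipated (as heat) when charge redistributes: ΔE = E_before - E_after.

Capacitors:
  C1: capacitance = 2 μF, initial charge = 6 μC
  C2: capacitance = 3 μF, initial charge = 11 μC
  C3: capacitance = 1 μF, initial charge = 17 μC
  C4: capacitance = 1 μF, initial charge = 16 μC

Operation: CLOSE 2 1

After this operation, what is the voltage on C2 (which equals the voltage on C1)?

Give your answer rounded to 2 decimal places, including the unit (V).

Answer: 3.40 V

Derivation:
Initial: C1(2μF, Q=6μC, V=3.00V), C2(3μF, Q=11μC, V=3.67V), C3(1μF, Q=17μC, V=17.00V), C4(1μF, Q=16μC, V=16.00V)
Op 1: CLOSE 2-1: Q_total=17.00, C_total=5.00, V=3.40; Q2=10.20, Q1=6.80; dissipated=0.267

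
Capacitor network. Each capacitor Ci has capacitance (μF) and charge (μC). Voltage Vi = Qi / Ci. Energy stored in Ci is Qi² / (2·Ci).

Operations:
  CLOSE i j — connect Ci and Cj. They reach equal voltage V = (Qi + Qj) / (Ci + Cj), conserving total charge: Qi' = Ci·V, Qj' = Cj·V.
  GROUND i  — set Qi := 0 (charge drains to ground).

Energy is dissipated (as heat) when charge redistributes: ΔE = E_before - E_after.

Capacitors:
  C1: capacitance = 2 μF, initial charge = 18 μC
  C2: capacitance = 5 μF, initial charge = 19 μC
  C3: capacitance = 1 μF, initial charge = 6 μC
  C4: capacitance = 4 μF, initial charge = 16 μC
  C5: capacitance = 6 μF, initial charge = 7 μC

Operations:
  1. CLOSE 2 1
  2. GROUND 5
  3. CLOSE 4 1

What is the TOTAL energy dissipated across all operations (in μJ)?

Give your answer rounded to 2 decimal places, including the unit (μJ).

Answer: 24.50 μJ

Derivation:
Initial: C1(2μF, Q=18μC, V=9.00V), C2(5μF, Q=19μC, V=3.80V), C3(1μF, Q=6μC, V=6.00V), C4(4μF, Q=16μC, V=4.00V), C5(6μF, Q=7μC, V=1.17V)
Op 1: CLOSE 2-1: Q_total=37.00, C_total=7.00, V=5.29; Q2=26.43, Q1=10.57; dissipated=19.314
Op 2: GROUND 5: Q5=0; energy lost=4.083
Op 3: CLOSE 4-1: Q_total=26.57, C_total=6.00, V=4.43; Q4=17.71, Q1=8.86; dissipated=1.102
Total dissipated: 24.500 μJ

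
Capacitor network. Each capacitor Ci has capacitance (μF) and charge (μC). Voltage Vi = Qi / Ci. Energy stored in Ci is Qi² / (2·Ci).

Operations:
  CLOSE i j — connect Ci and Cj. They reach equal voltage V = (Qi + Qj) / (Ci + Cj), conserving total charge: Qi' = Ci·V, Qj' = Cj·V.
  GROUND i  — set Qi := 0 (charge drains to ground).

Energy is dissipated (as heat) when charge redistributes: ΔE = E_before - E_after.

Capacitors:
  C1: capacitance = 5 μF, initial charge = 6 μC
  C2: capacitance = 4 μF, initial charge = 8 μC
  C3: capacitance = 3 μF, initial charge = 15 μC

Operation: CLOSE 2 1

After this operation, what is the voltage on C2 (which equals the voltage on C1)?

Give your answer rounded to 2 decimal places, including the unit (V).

Answer: 1.56 V

Derivation:
Initial: C1(5μF, Q=6μC, V=1.20V), C2(4μF, Q=8μC, V=2.00V), C3(3μF, Q=15μC, V=5.00V)
Op 1: CLOSE 2-1: Q_total=14.00, C_total=9.00, V=1.56; Q2=6.22, Q1=7.78; dissipated=0.711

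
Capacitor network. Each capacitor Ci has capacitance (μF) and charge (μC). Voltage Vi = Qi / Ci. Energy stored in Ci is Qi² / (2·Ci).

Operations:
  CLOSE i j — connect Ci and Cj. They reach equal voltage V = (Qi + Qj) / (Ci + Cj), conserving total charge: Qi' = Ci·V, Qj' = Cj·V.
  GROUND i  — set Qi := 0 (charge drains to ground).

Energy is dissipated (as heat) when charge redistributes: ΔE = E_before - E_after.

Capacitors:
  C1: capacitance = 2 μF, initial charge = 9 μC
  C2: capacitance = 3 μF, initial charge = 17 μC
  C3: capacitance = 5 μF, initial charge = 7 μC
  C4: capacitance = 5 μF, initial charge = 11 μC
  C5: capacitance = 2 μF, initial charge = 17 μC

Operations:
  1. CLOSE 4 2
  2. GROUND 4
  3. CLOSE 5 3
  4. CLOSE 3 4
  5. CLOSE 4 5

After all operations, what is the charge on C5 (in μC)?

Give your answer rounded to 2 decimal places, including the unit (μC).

Answer: 4.41 μC

Derivation:
Initial: C1(2μF, Q=9μC, V=4.50V), C2(3μF, Q=17μC, V=5.67V), C3(5μF, Q=7μC, V=1.40V), C4(5μF, Q=11μC, V=2.20V), C5(2μF, Q=17μC, V=8.50V)
Op 1: CLOSE 4-2: Q_total=28.00, C_total=8.00, V=3.50; Q4=17.50, Q2=10.50; dissipated=11.267
Op 2: GROUND 4: Q4=0; energy lost=30.625
Op 3: CLOSE 5-3: Q_total=24.00, C_total=7.00, V=3.43; Q5=6.86, Q3=17.14; dissipated=36.007
Op 4: CLOSE 3-4: Q_total=17.14, C_total=10.00, V=1.71; Q3=8.57, Q4=8.57; dissipated=14.694
Op 5: CLOSE 4-5: Q_total=15.43, C_total=7.00, V=2.20; Q4=11.02, Q5=4.41; dissipated=2.099
Final charges: Q1=9.00, Q2=10.50, Q3=8.57, Q4=11.02, Q5=4.41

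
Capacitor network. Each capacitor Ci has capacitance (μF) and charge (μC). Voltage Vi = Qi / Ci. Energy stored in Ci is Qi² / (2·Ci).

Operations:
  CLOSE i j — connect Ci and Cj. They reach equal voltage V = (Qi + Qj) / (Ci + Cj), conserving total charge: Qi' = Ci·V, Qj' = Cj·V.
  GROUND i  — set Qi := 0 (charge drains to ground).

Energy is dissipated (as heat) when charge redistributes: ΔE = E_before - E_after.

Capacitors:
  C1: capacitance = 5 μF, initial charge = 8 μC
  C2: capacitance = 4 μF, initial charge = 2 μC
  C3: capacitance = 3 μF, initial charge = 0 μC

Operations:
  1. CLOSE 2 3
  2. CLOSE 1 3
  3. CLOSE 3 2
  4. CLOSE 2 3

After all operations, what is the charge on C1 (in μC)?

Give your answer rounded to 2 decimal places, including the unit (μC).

Initial: C1(5μF, Q=8μC, V=1.60V), C2(4μF, Q=2μC, V=0.50V), C3(3μF, Q=0μC, V=0.00V)
Op 1: CLOSE 2-3: Q_total=2.00, C_total=7.00, V=0.29; Q2=1.14, Q3=0.86; dissipated=0.214
Op 2: CLOSE 1-3: Q_total=8.86, C_total=8.00, V=1.11; Q1=5.54, Q3=3.32; dissipated=1.619
Op 3: CLOSE 3-2: Q_total=4.46, C_total=7.00, V=0.64; Q3=1.91, Q2=2.55; dissipated=0.578
Op 4: CLOSE 2-3: Q_total=4.46, C_total=7.00, V=0.64; Q2=2.55, Q3=1.91; dissipated=0.000
Final charges: Q1=5.54, Q2=2.55, Q3=1.91

Answer: 5.54 μC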